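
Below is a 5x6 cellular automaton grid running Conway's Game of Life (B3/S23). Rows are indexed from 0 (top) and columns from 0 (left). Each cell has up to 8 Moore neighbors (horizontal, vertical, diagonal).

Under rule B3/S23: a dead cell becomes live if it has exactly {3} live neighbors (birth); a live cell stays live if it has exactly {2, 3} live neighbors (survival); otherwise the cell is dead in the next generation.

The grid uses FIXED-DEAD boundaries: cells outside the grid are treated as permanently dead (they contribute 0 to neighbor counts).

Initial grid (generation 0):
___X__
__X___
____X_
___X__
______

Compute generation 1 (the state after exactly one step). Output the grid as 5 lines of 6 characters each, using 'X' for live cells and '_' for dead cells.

Simulating step by step:
Generation 0 (given above): 4 live cells
Generation 1: 2 live cells
(generation 1 grid is the final answer)

Answer: ______
___X__
___X__
______
______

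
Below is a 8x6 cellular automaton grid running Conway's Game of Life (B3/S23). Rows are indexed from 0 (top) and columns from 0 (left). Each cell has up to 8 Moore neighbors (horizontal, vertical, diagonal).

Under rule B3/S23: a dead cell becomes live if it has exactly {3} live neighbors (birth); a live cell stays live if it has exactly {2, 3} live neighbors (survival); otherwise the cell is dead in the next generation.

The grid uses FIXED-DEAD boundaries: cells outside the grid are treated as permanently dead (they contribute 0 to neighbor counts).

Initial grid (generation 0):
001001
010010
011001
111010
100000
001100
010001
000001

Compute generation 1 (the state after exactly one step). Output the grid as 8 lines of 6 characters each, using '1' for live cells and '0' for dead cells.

Simulating step by step:
Generation 0 (given above): 17 live cells
Generation 1: 14 live cells
(generation 1 grid is the final answer)

Answer: 000000
010111
000011
101100
100000
011000
001010
000000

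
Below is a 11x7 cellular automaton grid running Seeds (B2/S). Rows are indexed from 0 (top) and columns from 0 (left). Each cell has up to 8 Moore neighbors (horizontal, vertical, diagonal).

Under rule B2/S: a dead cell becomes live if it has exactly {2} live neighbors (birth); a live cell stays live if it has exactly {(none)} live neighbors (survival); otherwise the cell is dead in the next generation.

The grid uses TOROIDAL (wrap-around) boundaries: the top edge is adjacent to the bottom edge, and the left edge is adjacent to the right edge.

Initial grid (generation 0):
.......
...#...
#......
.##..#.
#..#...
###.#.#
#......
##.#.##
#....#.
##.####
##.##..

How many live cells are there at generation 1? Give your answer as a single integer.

Simulating step by step:
Generation 0 (given above): 30 live cells
Generation 1: 9 live cells
##.....
.......
...##.#
...##..
.......
.....#.
.......
..#....
.......
.......
.......
Population at generation 1: 9

Answer: 9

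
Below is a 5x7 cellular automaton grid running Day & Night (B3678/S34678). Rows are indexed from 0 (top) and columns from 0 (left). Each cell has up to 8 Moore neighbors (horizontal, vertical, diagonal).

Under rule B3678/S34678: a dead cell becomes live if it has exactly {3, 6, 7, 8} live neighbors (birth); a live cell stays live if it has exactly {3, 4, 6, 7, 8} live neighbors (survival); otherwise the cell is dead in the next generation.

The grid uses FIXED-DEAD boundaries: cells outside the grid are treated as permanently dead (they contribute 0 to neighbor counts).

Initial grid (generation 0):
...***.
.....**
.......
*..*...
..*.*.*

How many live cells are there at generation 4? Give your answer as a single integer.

Simulating step by step:
Generation 0 (given above): 10 live cells
Generation 1: 5 live cells
....***
.....*.
.......
.......
...*...
Generation 2: 4 live cells
.....*.
....***
.......
.......
.......
Generation 3: 5 live cells
....***
.....*.
.....*.
.......
.......
Generation 4: 2 live cells
.....*.
.....*.
.......
.......
.......
Population at generation 4: 2

Answer: 2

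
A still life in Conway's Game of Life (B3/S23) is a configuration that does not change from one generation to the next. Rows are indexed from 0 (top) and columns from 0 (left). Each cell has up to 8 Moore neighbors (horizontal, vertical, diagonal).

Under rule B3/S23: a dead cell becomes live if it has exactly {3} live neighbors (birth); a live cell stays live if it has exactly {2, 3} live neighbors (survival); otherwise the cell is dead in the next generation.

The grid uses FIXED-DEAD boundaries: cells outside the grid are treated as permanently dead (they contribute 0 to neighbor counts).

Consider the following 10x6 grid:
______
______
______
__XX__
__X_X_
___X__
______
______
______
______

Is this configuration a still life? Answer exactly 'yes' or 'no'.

Answer: yes

Derivation:
Compute generation 1 and compare to generation 0 (given above):
Generation 1:
______
______
______
__XX__
__X_X_
___X__
______
______
______
______
The grids are IDENTICAL -> still life.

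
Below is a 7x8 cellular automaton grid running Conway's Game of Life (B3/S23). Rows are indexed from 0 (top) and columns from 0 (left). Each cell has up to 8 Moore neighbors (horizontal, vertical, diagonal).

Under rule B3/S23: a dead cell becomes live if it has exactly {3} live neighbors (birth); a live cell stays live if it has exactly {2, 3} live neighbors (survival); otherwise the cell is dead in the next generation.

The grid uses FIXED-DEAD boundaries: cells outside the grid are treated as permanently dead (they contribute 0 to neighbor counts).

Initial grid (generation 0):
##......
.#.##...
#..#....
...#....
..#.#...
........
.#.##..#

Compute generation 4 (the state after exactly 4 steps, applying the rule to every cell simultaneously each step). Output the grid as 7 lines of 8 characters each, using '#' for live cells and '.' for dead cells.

Simulating step by step:
Generation 0 (given above): 14 live cells
Generation 1: 13 live cells
###.....
.#.##...
...#....
..###...
...#....
..#.#...
........
Generation 2: 11 live cells
####....
##.##...
........
..#.#...
........
...#....
........
Generation 3: 10 live cells
#..##...
#..##...
.##.#...
........
...#....
........
........
Generation 4: 9 live cells
(generation 4 grid is the final answer)

Answer: ...##...
#....#..
.##.#...
..##....
........
........
........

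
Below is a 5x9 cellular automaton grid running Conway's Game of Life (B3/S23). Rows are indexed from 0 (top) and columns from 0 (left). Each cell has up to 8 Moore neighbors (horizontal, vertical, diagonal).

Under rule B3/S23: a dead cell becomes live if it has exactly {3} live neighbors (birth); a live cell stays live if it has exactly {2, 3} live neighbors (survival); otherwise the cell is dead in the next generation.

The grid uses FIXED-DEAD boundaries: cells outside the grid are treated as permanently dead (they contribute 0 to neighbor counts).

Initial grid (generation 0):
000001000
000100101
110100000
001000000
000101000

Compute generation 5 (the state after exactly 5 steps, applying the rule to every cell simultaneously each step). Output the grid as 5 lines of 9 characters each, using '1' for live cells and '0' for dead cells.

Answer: 000000000
000000000
000000000
011111000
000000000

Derivation:
Simulating step by step:
Generation 0 (given above): 10 live cells
Generation 1: 8 live cells
000000000
001010000
010100000
011110000
000000000
Generation 2: 8 live cells
000000000
001100000
010000000
010110000
001100000
Generation 3: 9 live cells
000000000
001000000
010010000
010110000
001110000
Generation 4: 6 live cells
000000000
000000000
010010000
010001000
001010000
Generation 5: 5 live cells
(generation 5 grid is the final answer)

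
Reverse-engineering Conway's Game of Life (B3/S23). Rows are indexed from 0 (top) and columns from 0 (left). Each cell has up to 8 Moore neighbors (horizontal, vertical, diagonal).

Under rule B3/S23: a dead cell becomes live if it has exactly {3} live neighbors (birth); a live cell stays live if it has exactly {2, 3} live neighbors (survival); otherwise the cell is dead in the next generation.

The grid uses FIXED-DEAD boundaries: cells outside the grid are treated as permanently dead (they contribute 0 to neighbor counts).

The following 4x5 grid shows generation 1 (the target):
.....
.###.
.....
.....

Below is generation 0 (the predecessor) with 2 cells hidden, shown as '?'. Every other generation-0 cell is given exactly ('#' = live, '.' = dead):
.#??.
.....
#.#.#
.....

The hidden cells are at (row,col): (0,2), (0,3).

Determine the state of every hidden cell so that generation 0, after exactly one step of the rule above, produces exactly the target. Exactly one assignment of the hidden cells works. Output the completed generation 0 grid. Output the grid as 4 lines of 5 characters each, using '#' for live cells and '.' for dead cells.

Hidden generation-0 cells (in order): (0,2), (0,3).
A hidden cell only influences target cells in its own 3x3 neighborhood. Try each of the 2^2 = 4 assignments, step the completed generation 0 forward once under B3/S23, and compare with the target:
  (0,2)=. (0,3)=. -> step gives (1,2)='.' but target has '#' -> reject
  (0,2)=. (0,3)=# -> step reproduces the target at every cell -> ACCEPT
  (0,2)=# (0,3)=. -> step gives (1,1)='.' but target has '#' -> reject
  (0,2)=# (0,3)=# -> step gives (0,2)='#' but target has '.' -> reject
Unique solution: (0,2)=dead, (0,3)=live.
Check: live-neighbor counts of every cell in the completed generation 0:
10201
23332
02020
12121
Applying B3/S23 to generation 0 with these counts gives:
.....
.###.
.....
.....
which matches the target exactly.

Answer: .#.#.
.....
#.#.#
.....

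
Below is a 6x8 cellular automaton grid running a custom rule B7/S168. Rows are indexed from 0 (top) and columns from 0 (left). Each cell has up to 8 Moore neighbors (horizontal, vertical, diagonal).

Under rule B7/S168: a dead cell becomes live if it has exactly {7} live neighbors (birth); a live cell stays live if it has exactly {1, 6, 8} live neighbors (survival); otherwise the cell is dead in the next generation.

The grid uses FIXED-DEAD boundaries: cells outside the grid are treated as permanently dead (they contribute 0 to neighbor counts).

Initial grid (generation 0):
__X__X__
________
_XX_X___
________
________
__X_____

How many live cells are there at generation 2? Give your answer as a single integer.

Answer: 2

Derivation:
Simulating step by step:
Generation 0 (given above): 6 live cells
Generation 1: 2 live cells
________
________
_XX_____
________
________
________
Generation 2: 2 live cells
________
________
_XX_____
________
________
________
Population at generation 2: 2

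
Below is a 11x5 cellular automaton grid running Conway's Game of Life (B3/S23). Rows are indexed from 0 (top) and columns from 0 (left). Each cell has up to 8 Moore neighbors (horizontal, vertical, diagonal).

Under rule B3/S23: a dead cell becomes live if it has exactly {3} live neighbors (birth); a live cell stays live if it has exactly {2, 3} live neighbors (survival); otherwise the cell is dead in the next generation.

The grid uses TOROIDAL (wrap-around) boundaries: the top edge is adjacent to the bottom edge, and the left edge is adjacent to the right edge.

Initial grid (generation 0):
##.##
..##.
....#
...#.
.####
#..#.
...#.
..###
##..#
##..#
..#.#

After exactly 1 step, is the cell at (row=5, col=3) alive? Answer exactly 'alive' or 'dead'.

Answer: dead

Derivation:
Simulating step by step:
Generation 0 (given above): 26 live cells
Generation 1: 15 live cells
##...
.##..
..#.#
#....
##...
##...
.....
.##..
.....
..#..
..#..

Cell (5,3) at generation 1: 0 -> dead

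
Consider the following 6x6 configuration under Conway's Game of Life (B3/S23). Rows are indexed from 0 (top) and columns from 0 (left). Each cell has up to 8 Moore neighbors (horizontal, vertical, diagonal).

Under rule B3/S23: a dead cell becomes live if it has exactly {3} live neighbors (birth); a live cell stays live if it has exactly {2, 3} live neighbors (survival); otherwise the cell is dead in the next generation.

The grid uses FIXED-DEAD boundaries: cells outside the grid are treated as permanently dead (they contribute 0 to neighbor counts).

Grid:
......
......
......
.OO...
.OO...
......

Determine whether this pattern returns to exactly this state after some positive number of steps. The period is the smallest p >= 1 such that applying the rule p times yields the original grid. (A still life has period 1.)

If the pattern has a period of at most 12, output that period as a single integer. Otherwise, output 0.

Answer: 1

Derivation:
Simulating and comparing each generation to the original:
Gen 0 (original, given above): 4 live cells
Gen 1: 4 live cells, MATCHES original -> period = 1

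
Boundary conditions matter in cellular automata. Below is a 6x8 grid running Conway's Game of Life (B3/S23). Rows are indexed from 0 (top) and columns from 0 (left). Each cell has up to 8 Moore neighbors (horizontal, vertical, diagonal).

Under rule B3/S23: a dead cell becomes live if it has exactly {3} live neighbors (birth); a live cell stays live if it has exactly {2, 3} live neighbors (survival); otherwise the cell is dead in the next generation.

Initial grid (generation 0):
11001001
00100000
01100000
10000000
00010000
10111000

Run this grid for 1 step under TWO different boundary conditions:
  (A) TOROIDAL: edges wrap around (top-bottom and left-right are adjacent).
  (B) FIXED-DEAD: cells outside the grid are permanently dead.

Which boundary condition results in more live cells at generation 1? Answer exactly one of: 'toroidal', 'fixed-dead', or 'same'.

Under TOROIDAL boundary, generation 1:
10001001
00110000
01100000
01100000
01111000
10101001
Population = 17

Under FIXED-DEAD boundary, generation 1:
01000000
10110000
01100000
01100000
01111000
00111000
Population = 15

Comparison: toroidal=17, fixed-dead=15 -> toroidal

Answer: toroidal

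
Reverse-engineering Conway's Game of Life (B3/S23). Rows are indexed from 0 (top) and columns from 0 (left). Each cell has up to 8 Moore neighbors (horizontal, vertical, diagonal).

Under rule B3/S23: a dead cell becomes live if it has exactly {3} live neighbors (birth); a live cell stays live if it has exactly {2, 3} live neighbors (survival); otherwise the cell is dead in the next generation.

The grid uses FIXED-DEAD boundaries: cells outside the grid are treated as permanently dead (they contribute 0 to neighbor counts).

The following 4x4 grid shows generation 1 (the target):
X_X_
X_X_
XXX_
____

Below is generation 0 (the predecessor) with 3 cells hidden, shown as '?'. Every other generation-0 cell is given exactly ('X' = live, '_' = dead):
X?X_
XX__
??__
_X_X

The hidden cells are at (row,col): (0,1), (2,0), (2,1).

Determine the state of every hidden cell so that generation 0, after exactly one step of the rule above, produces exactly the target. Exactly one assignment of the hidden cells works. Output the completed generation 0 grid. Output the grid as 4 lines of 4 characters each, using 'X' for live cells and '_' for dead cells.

Answer: XXX_
XX__
____
_X_X

Derivation:
Hidden generation-0 cells (in order): (0,1), (2,0), (2,1).
A hidden cell only influences target cells in its own 3x3 neighborhood. Try each of the 2^3 = 8 assignments, step the completed generation 0 forward once under B3/S23, and compare with the target:
  (0,1)=_ (2,0)=_ (2,1)=_ -> step gives (0,2)='_' but target has 'X' -> reject
  (0,1)=_ (2,0)=_ (2,1)=X -> step gives (0,2)='_' but target has 'X' -> reject
  (0,1)=_ (2,0)=X (2,1)=_ -> step gives (0,2)='_' but target has 'X' -> reject
  (0,1)=_ (2,0)=X (2,1)=X -> step gives (0,2)='_' but target has 'X' -> reject
  (0,1)=X (2,0)=_ (2,1)=_ -> step reproduces the target at every cell -> ACCEPT
  (0,1)=X (2,0)=_ (2,1)=X -> step gives (1,0)='_' but target has 'X' -> reject
  (0,1)=X (2,0)=X (2,1)=_ -> step gives (1,0)='_' but target has 'X' -> reject
  (0,1)=X (2,0)=X (2,1)=X -> step gives (1,0)='_' but target has 'X' -> reject
Unique solution: (0,1)=live, (2,0)=dead, (2,1)=dead.
Check: live-neighbor counts of every cell in the completed generation 0:
3421
3431
3331
1020
Applying B3/S23 to generation 0 with these counts gives:
X_X_
X_X_
XXX_
____
which matches the target exactly.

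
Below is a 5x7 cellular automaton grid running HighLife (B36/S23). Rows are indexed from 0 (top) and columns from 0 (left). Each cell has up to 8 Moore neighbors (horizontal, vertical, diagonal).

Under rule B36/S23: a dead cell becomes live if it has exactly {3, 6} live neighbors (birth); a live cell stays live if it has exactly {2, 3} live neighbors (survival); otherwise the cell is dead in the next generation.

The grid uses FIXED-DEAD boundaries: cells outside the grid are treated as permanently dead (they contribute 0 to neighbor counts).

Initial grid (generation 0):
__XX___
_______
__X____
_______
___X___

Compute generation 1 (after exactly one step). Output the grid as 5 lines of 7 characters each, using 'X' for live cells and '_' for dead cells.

Answer: _______
__XX___
_______
_______
_______

Derivation:
Simulating step by step:
Generation 0 (given above): 4 live cells
Generation 1: 2 live cells
(generation 1 grid is the final answer)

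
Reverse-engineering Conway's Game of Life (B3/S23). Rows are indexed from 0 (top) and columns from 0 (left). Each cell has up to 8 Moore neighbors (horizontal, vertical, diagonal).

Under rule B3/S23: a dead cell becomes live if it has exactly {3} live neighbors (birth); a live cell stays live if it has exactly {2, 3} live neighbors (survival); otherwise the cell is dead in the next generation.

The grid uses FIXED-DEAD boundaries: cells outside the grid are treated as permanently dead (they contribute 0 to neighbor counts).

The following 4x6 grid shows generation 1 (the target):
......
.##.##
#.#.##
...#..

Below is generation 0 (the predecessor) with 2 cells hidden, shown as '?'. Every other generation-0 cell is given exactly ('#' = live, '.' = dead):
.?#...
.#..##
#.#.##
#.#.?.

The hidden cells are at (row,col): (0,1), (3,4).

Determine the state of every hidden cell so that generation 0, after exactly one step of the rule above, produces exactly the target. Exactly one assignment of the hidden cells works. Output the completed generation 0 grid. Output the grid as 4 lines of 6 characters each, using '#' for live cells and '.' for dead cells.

Hidden generation-0 cells (in order): (0,1), (3,4).
A hidden cell only influences target cells in its own 3x3 neighborhood. Try each of the 2^2 = 4 assignments, step the completed generation 0 forward once under B3/S23, and compare with the target:
  (0,1)=. (3,4)=. -> step reproduces the target at every cell -> ACCEPT
  (0,1)=. (3,4)=# -> step gives (2,4)='.' but target has '#' -> reject
  (0,1)=# (3,4)=. -> step gives (0,1)='#' but target has '.' -> reject
  (0,1)=# (3,4)=# -> step gives (0,1)='#' but target has '.' -> reject
Unique solution: (0,1)=dead, (3,4)=dead.
Check: live-neighbor counts of every cell in the completed generation 0:
121222
233433
252433
141322
Applying B3/S23 to generation 0 with these counts gives:
......
.##.##
#.#.##
...#..
which matches the target exactly.

Answer: ..#...
.#..##
#.#.##
#.#...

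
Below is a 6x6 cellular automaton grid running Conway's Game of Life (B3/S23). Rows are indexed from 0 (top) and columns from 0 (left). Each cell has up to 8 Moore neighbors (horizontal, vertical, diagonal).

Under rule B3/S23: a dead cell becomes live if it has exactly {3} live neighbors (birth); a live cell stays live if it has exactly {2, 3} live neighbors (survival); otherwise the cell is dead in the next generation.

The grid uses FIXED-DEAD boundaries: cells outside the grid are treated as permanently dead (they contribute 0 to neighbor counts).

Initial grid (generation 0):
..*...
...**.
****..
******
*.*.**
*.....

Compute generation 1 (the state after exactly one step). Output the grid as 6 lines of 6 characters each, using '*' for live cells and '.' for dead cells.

Simulating step by step:
Generation 0 (given above): 18 live cells
Generation 1: 9 live cells
(generation 1 grid is the final answer)

Answer: ...*..
....*.
*....*
.....*
*.*..*
.*....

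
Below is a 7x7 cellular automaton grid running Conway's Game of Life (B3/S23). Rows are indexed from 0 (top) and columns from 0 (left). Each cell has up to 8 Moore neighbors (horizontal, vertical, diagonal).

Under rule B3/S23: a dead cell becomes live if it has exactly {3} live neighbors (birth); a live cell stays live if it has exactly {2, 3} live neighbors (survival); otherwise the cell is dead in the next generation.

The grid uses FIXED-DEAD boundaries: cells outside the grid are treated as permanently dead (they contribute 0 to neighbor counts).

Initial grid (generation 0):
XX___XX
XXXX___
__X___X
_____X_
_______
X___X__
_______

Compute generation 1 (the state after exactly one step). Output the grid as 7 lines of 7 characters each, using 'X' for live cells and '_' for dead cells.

Answer: X______
X__X_XX
__XX___
_______
_______
_______
_______

Derivation:
Simulating step by step:
Generation 0 (given above): 13 live cells
Generation 1: 7 live cells
(generation 1 grid is the final answer)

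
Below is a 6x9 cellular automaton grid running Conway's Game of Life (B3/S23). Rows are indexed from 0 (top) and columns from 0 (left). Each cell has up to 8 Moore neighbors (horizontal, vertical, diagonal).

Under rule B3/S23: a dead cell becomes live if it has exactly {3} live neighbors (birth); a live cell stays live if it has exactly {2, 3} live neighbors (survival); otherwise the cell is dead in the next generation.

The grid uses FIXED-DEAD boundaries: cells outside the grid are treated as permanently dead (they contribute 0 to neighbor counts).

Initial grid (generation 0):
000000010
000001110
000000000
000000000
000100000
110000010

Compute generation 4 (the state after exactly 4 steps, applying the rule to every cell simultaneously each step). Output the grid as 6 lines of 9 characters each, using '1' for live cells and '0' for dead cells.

Simulating step by step:
Generation 0 (given above): 8 live cells
Generation 1: 4 live cells
000000010
000000110
000000100
000000000
000000000
000000000
Generation 2: 6 live cells
000000110
000000110
000000110
000000000
000000000
000000000
Generation 3: 6 live cells
000000110
000001001
000000110
000000000
000000000
000000000
Generation 4: 6 live cells
(generation 4 grid is the final answer)

Answer: 000000110
000001001
000000110
000000000
000000000
000000000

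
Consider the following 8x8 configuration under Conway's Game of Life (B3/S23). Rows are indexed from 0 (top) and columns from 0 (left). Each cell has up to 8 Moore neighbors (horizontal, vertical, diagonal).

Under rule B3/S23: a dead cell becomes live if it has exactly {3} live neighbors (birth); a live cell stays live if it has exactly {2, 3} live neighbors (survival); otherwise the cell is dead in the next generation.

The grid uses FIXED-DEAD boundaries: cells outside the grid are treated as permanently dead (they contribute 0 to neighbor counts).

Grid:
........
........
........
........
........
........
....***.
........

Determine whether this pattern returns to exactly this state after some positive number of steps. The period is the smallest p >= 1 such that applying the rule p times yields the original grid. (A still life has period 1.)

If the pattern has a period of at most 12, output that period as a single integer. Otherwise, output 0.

Simulating and comparing each generation to the original:
Gen 0 (original, given above): 3 live cells
Gen 1: 3 live cells, differs from original
Gen 2: 3 live cells, MATCHES original -> period = 2

Answer: 2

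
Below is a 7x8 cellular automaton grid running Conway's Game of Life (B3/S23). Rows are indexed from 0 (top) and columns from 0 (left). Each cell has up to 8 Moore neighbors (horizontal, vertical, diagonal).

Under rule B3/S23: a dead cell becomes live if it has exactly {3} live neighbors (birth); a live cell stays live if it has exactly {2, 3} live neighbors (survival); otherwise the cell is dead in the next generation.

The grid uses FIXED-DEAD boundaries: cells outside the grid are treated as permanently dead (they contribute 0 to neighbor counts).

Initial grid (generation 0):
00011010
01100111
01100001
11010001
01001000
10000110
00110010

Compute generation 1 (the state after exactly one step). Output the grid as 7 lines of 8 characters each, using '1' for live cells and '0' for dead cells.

Answer: 00111011
01001101
00010001
10010000
01101110
01111110
00000110

Derivation:
Simulating step by step:
Generation 0 (given above): 23 live cells
Generation 1: 26 live cells
(generation 1 grid is the final answer)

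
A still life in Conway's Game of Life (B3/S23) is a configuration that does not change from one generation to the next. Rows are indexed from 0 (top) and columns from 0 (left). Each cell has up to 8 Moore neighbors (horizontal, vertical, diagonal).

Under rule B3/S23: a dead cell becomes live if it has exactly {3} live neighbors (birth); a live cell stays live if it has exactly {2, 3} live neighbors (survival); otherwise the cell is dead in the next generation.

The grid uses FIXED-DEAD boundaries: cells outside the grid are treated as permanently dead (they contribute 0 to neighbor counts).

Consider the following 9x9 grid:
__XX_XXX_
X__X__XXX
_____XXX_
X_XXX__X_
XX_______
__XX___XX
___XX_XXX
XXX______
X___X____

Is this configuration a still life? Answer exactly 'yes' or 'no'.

Compute generation 1 and compare to generation 0 (given above):
Generation 1:
__XXXX__X
__XX____X
_XX__X___
X_XXXX_X_
X___X__XX
_XXXX_X_X
____X_X_X
XXX_XX_X_
X________
Cell (0,4) differs: gen0=0 vs gen1=1 -> NOT a still life.

Answer: no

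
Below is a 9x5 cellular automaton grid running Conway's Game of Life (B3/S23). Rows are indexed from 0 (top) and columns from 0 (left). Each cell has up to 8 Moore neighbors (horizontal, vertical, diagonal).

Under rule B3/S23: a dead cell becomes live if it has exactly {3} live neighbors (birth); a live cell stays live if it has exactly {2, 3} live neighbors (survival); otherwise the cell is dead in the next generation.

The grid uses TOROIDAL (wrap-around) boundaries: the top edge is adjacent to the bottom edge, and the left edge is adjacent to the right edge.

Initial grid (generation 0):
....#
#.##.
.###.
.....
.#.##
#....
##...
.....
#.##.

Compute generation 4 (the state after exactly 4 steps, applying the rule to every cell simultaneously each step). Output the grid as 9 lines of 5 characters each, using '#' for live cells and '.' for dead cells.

Simulating step by step:
Generation 0 (given above): 16 live cells
Generation 1: 18 live cells
#....
#....
.#.##
##..#
#...#
..#..
##...
#.#.#
...##
Generation 2: 18 live cells
#....
##...
.###.
.##..
...##
....#
#.###
..#..
.#.#.
Generation 3: 21 live cells
#.#.#
#...#
...#.
##..#
#.###
..#..
###.#
#....
.##..
Generation 4: 17 live cells
(generation 4 grid is the final answer)

Answer: ..#.#
##...
.#.#.
.#...
..#..
.....
#.###
...##
..###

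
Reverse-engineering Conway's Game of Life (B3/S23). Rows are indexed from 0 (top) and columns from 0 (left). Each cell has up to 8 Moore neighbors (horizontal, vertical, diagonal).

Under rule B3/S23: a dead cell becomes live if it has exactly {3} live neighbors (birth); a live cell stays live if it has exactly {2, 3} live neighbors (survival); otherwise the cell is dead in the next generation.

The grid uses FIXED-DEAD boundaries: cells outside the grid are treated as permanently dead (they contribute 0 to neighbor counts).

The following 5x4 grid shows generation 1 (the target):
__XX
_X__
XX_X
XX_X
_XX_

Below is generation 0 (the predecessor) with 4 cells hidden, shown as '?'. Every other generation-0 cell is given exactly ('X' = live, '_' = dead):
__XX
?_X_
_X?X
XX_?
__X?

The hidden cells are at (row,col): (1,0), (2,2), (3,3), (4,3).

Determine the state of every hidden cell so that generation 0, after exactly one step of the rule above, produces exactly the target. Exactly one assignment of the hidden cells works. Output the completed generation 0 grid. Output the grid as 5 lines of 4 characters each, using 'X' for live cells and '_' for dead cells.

Hidden generation-0 cells (in order): (1,0), (2,2), (3,3), (4,3).
A hidden cell only influences target cells in its own 3x3 neighborhood. Try each of the 2^4 = 16 assignments, step the completed generation 0 forward once under B3/S23, and compare with the target:
  (1,0)=_ (2,2)=_ (3,3)=_ (4,3)=_ -> step gives (2,3)='_' but target has 'X' -> reject
  (1,0)=_ (2,2)=_ (3,3)=_ (4,3)=X -> step gives (2,3)='_' but target has 'X' -> reject
  (1,0)=_ (2,2)=_ (3,3)=X (4,3)=_ -> step reproduces the target at every cell -> ACCEPT
  (1,0)=_ (2,2)=_ (3,3)=X (4,3)=X -> step gives (4,3)='X' but target has '_' -> reject
  (1,0)=_ (2,2)=X (3,3)=_ (4,3)=_ -> step gives (1,1)='_' but target has 'X' -> reject
  (1,0)=_ (2,2)=X (3,3)=_ (4,3)=X -> step gives (1,1)='_' but target has 'X' -> reject
  (1,0)=_ (2,2)=X (3,3)=X (4,3)=_ -> step gives (1,1)='_' but target has 'X' -> reject
  (1,0)=_ (2,2)=X (3,3)=X (4,3)=X -> step gives (1,1)='_' but target has 'X' -> reject
  (1,0)=X (2,2)=_ (3,3)=_ (4,3)=_ -> step gives (0,1)='X' but target has '_' -> reject
  (1,0)=X (2,2)=_ (3,3)=_ (4,3)=X -> step gives (0,1)='X' but target has '_' -> reject
  (1,0)=X (2,2)=_ (3,3)=X (4,3)=_ -> step gives (0,1)='X' but target has '_' -> reject
  (1,0)=X (2,2)=_ (3,3)=X (4,3)=X -> step gives (0,1)='X' but target has '_' -> reject
  (1,0)=X (2,2)=X (3,3)=_ (4,3)=_ -> step gives (0,1)='X' but target has '_' -> reject
  (1,0)=X (2,2)=X (3,3)=_ (4,3)=X -> step gives (0,1)='X' but target has '_' -> reject
  (1,0)=X (2,2)=X (3,3)=X (4,3)=_ -> step gives (0,1)='X' but target has '_' -> reject
  (1,0)=X (2,2)=X (3,3)=X (4,3)=X -> step gives (0,1)='X' but target has '_' -> reject
Unique solution: (1,0)=dead, (2,2)=dead, (3,3)=live, (4,3)=dead.
Check: live-neighbor counts of every cell in the completed generation 0:
0222
1344
3352
2352
2322
Applying B3/S23 to generation 0 with these counts gives:
__XX
_X__
XX_X
XX_X
_XX_
which matches the target exactly.

Answer: __XX
__X_
_X_X
XX_X
__X_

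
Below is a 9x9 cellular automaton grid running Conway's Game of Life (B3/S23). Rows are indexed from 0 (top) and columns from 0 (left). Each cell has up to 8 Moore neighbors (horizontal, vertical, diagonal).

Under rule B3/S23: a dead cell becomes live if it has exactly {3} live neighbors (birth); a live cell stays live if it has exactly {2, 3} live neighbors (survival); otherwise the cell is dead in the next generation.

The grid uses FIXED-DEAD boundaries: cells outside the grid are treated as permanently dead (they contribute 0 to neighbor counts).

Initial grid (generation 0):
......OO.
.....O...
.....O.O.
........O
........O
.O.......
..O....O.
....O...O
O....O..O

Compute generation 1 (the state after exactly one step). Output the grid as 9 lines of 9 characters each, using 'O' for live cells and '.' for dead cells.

Answer: ......O..
.....O.O.
......O..
.......OO
.........
.........
.........
.......OO
.........

Derivation:
Simulating step by step:
Generation 0 (given above): 15 live cells
Generation 1: 8 live cells
(generation 1 grid is the final answer)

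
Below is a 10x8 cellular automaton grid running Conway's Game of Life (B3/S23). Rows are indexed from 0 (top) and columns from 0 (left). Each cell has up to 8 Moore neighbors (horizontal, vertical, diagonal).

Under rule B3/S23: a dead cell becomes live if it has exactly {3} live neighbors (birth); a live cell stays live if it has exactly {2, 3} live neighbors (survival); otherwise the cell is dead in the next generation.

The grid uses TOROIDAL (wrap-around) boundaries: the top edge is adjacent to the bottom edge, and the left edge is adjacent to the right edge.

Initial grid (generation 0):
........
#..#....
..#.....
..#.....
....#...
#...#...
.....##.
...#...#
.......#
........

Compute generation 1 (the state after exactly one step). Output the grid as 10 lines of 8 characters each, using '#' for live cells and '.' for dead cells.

Simulating step by step:
Generation 0 (given above): 12 live cells
Generation 1: 11 live cells
(generation 1 grid is the final answer)

Answer: ........
........
.###....
...#....
...#....
....#...
....####
.......#
........
........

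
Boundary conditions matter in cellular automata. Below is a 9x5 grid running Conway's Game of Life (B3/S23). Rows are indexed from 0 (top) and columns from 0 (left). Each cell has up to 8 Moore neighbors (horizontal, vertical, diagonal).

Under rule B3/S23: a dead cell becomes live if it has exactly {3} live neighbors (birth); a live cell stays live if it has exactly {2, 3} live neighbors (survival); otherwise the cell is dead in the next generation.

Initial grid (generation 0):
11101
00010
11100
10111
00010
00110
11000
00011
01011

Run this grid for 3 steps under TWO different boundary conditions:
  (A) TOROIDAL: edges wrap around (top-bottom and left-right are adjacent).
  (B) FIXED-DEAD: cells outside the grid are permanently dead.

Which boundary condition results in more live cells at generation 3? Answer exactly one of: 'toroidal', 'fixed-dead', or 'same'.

Under TOROIDAL boundary, generation 3:
01000
00000
10000
01110
01010
10111
00000
11000
11100
Population = 16

Under FIXED-DEAD boundary, generation 3:
00111
00000
11011
11011
00000
11011
00100
11110
11100
Population = 23

Comparison: toroidal=16, fixed-dead=23 -> fixed-dead

Answer: fixed-dead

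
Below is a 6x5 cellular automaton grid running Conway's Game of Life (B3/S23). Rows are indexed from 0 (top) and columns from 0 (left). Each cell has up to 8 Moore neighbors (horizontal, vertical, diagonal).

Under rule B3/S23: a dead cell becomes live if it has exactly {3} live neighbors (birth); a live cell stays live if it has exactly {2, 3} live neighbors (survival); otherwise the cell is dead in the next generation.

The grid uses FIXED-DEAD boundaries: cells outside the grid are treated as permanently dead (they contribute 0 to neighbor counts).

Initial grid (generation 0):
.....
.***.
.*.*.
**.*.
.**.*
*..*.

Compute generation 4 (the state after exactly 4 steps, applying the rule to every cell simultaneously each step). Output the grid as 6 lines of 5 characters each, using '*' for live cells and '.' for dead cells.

Answer: .....
.....
.....
.....
..**.
..**.

Derivation:
Simulating step by step:
Generation 0 (given above): 13 live cells
Generation 1: 12 live cells
..*..
.*.*.
...**
*..**
....*
.***.
Generation 2: 7 live cells
..*..
...**
.....
.....
.*..*
..**.
Generation 3: 6 live cells
...*.
...*.
.....
.....
..**.
..**.
Generation 4: 4 live cells
(generation 4 grid is the final answer)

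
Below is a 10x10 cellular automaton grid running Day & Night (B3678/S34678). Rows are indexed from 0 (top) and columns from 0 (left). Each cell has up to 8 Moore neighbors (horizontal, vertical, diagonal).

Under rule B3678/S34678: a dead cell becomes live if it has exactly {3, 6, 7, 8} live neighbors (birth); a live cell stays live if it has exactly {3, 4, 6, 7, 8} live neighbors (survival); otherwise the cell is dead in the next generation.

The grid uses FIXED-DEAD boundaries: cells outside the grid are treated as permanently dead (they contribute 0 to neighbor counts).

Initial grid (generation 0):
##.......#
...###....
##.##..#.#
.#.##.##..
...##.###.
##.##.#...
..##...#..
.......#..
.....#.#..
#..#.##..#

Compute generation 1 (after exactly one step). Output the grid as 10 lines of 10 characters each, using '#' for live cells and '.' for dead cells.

Answer: ....#.....
...##...#.
....#...#.
#.....#...
##...##...
....#.#.#.
.####.#...
........#.
....#...#.
....#.#...

Derivation:
Simulating step by step:
Generation 0 (given above): 38 live cells
Generation 1: 25 live cells
(generation 1 grid is the final answer)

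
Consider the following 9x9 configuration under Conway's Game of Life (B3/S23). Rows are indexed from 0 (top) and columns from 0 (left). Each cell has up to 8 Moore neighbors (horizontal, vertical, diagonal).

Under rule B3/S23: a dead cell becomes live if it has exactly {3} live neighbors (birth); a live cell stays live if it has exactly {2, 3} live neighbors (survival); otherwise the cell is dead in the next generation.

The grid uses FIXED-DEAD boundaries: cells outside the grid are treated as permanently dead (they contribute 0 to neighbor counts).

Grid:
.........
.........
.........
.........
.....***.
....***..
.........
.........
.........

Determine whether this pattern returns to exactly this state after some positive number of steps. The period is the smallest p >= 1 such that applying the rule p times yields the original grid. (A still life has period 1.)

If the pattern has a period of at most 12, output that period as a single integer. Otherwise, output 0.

Simulating and comparing each generation to the original:
Gen 0 (original, given above): 6 live cells
Gen 1: 6 live cells, differs from original
Gen 2: 6 live cells, MATCHES original -> period = 2

Answer: 2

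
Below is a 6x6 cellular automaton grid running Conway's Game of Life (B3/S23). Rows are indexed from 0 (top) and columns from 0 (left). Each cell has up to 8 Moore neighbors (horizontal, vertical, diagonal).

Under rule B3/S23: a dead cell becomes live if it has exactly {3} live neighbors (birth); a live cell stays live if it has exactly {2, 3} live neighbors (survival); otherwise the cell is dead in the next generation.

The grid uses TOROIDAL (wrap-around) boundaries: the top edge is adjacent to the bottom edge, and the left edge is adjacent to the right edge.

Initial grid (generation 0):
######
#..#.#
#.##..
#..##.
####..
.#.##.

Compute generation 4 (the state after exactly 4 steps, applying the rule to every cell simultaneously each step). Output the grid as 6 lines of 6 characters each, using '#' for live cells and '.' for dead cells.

Simulating step by step:
Generation 0 (given above): 22 live cells
Generation 1: 5 live cells
......
......
#.#...
#...#.
#.....
......
Generation 2: 4 live cells
......
......
.#...#
#.....
.....#
......
Generation 3: 3 live cells
......
......
#.....
#....#
......
......
Generation 4: 4 live cells
(generation 4 grid is the final answer)

Answer: ......
......
#....#
#....#
......
......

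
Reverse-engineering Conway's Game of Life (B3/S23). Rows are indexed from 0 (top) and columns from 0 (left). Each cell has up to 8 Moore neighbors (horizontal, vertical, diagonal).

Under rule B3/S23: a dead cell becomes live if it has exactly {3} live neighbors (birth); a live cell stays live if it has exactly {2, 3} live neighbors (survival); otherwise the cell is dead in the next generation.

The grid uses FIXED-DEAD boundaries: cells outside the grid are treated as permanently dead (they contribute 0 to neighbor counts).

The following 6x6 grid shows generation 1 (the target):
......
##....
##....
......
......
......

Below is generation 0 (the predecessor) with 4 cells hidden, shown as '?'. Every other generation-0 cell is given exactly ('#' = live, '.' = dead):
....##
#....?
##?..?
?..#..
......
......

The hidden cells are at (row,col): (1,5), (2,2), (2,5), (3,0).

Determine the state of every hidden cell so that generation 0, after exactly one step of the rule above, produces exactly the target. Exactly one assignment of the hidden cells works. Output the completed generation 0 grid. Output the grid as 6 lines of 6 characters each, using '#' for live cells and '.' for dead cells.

Answer: ....##
#.....
##....
...#..
......
......

Derivation:
Hidden generation-0 cells (in order): (1,5), (2,2), (2,5), (3,0).
A hidden cell only influences target cells in its own 3x3 neighborhood. Try each of the 2^4 = 16 assignments, step the completed generation 0 forward once under B3/S23, and compare with the target:
  (1,5)=. (2,2)=. (2,5)=. (3,0)=. -> step reproduces the target at every cell -> ACCEPT
  (1,5)=. (2,2)=. (2,5)=. (3,0)=# -> step gives (3,0)='#' but target has '.' -> reject
  (1,5)=. (2,2)=. (2,5)=# (3,0)=. -> step gives (1,4)='#' but target has '.' -> reject
  (1,5)=. (2,2)=. (2,5)=# (3,0)=# -> step gives (1,4)='#' but target has '.' -> reject
  (1,5)=. (2,2)=# (2,5)=. (3,0)=. -> step gives (1,1)='.' but target has '#' -> reject
  (1,5)=. (2,2)=# (2,5)=. (3,0)=# -> step gives (1,1)='.' but target has '#' -> reject
  (1,5)=. (2,2)=# (2,5)=# (3,0)=. -> step gives (1,1)='.' but target has '#' -> reject
  (1,5)=. (2,2)=# (2,5)=# (3,0)=# -> step gives (1,1)='.' but target has '#' -> reject
  (1,5)=# (2,2)=. (2,5)=. (3,0)=. -> step gives (0,4)='#' but target has '.' -> reject
  (1,5)=# (2,2)=. (2,5)=. (3,0)=# -> step gives (0,4)='#' but target has '.' -> reject
  (1,5)=# (2,2)=. (2,5)=# (3,0)=. -> step gives (0,4)='#' but target has '.' -> reject
  (1,5)=# (2,2)=. (2,5)=# (3,0)=# -> step gives (0,4)='#' but target has '.' -> reject
  (1,5)=# (2,2)=# (2,5)=. (3,0)=. -> step gives (0,4)='#' but target has '.' -> reject
  (1,5)=# (2,2)=# (2,5)=. (3,0)=# -> step gives (0,4)='#' but target has '.' -> reject
  (1,5)=# (2,2)=# (2,5)=# (3,0)=. -> step gives (0,4)='#' but target has '.' -> reject
  (1,5)=# (2,2)=# (2,5)=# (3,0)=# -> step gives (0,4)='#' but target has '.' -> reject
Unique solution: (1,5)=dead, (2,2)=dead, (2,5)=dead, (3,0)=dead.
Check: live-neighbor counts of every cell in the completed generation 0:
110111
231122
222110
222010
001110
000000
Applying B3/S23 to generation 0 with these counts gives:
......
##....
##....
......
......
......
which matches the target exactly.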